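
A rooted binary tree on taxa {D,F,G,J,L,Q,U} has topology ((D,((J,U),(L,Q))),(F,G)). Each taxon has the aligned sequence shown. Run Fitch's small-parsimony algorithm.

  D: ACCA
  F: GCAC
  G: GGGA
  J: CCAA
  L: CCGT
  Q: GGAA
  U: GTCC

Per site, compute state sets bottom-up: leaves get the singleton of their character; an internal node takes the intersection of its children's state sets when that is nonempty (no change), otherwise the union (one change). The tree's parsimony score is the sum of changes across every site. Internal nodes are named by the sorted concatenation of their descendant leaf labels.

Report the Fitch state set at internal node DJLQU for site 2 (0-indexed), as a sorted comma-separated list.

[col 0] JU: children J:{C}, U:{G} ∪→ {C,G}; cost 1
[col 0] LQ: children L:{C}, Q:{G} ∪→ {C,G}; cost 1
[col 0] JLQU: children JU:{C,G}, LQ:{C,G} ∩→ {C,G}; cost 0
[col 0] DJLQU: children D:{A}, JLQU:{C,G} ∪→ {A,C,G}; cost 1
[col 0] FG: children F:{G}, G:{G} ∩→ {G}; cost 0
[col 0] DFGJLQU: children DJLQU:{A,C,G}, FG:{G} ∩→ {G}; cost 0
[col 1] JU: children J:{C}, U:{T} ∪→ {C,T}; cost 1
[col 1] LQ: children L:{C}, Q:{G} ∪→ {C,G}; cost 1
[col 1] JLQU: children JU:{C,T}, LQ:{C,G} ∩→ {C}; cost 0
[col 1] DJLQU: children D:{C}, JLQU:{C} ∩→ {C}; cost 0
[col 1] FG: children F:{C}, G:{G} ∪→ {C,G}; cost 1
[col 1] DFGJLQU: children DJLQU:{C}, FG:{C,G} ∩→ {C}; cost 0
[col 2] JU: children J:{A}, U:{C} ∪→ {A,C}; cost 1
[col 2] LQ: children L:{G}, Q:{A} ∪→ {A,G}; cost 1
[col 2] JLQU: children JU:{A,C}, LQ:{A,G} ∩→ {A}; cost 0
[col 2] DJLQU: children D:{C}, JLQU:{A} ∪→ {A,C}; cost 1
[col 2] FG: children F:{A}, G:{G} ∪→ {A,G}; cost 1
[col 2] DFGJLQU: children DJLQU:{A,C}, FG:{A,G} ∩→ {A}; cost 0
[col 3] JU: children J:{A}, U:{C} ∪→ {A,C}; cost 1
[col 3] LQ: children L:{T}, Q:{A} ∪→ {A,T}; cost 1
[col 3] JLQU: children JU:{A,C}, LQ:{A,T} ∩→ {A}; cost 0
[col 3] DJLQU: children D:{A}, JLQU:{A} ∩→ {A}; cost 0
[col 3] FG: children F:{C}, G:{A} ∪→ {A,C}; cost 1
[col 3] DFGJLQU: children DJLQU:{A}, FG:{A,C} ∩→ {A}; cost 0
per-site changes: [3, 3, 4, 3]; total = 13

A,C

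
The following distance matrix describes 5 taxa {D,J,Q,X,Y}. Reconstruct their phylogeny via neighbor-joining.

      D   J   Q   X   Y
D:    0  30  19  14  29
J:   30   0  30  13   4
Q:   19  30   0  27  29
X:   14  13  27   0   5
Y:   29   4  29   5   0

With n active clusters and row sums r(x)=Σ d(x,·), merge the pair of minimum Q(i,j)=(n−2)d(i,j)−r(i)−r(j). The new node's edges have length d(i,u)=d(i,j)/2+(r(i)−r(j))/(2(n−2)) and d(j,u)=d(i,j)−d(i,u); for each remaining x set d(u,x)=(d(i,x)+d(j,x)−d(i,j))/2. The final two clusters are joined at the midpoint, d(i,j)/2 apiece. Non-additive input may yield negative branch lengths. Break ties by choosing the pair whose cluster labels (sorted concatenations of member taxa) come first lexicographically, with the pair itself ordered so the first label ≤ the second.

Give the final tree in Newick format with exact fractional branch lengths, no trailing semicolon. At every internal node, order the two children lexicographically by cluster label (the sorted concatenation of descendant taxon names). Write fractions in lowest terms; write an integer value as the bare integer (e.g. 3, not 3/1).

iteration 1: select D,Q (d=19, Q=-140); attach at lengths (22/3, 35/3); label the merged cluster DQ
  updated: d(DQ,J)=41/2, d(DQ,X)=11, d(DQ,Y)=39/2
iteration 2: select DQ,X (d=11, Q=-58); attach at lengths (11, 0); label the merged cluster DQX
  updated: d(DQX,J)=45/4, d(DQX,Y)=27/4
iteration 3: select DQX,J (d=45/4, Q=-22); attach at lengths (7, 17/4); label the merged cluster DJQX
  updated: d(DJQX,Y)=-1/4
iteration 4: select DJQX,Y (d=-1/4); attach at lengths (-1/8, -1/8); label the merged cluster DJQXY
final tree: ((((D:22/3,Q:35/3):11,X:0):7,J:17/4):-1/8,Y:-1/8)
total length: 41

((((D:22/3,Q:35/3):11,X:0):7,J:17/4):-1/8,Y:-1/8)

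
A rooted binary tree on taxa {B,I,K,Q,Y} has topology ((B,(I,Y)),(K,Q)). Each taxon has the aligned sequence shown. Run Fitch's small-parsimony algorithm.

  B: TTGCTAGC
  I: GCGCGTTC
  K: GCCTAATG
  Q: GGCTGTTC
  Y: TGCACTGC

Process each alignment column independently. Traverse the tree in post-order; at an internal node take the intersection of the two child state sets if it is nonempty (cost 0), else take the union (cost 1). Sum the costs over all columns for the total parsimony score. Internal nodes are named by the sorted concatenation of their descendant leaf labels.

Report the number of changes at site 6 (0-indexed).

2

[col 0] IY: children I:{G}, Y:{T} ∪→ {G,T}; cost 1
[col 0] BIY: children B:{T}, IY:{G,T} ∩→ {T}; cost 0
[col 0] KQ: children K:{G}, Q:{G} ∩→ {G}; cost 0
[col 0] BIKQY: children BIY:{T}, KQ:{G} ∪→ {G,T}; cost 1
[col 1] IY: children I:{C}, Y:{G} ∪→ {C,G}; cost 1
[col 1] BIY: children B:{T}, IY:{C,G} ∪→ {C,G,T}; cost 1
[col 1] KQ: children K:{C}, Q:{G} ∪→ {C,G}; cost 1
[col 1] BIKQY: children BIY:{C,G,T}, KQ:{C,G} ∩→ {C,G}; cost 0
[col 2] IY: children I:{G}, Y:{C} ∪→ {C,G}; cost 1
[col 2] BIY: children B:{G}, IY:{C,G} ∩→ {G}; cost 0
[col 2] KQ: children K:{C}, Q:{C} ∩→ {C}; cost 0
[col 2] BIKQY: children BIY:{G}, KQ:{C} ∪→ {C,G}; cost 1
[col 3] IY: children I:{C}, Y:{A} ∪→ {A,C}; cost 1
[col 3] BIY: children B:{C}, IY:{A,C} ∩→ {C}; cost 0
[col 3] KQ: children K:{T}, Q:{T} ∩→ {T}; cost 0
[col 3] BIKQY: children BIY:{C}, KQ:{T} ∪→ {C,T}; cost 1
[col 4] IY: children I:{G}, Y:{C} ∪→ {C,G}; cost 1
[col 4] BIY: children B:{T}, IY:{C,G} ∪→ {C,G,T}; cost 1
[col 4] KQ: children K:{A}, Q:{G} ∪→ {A,G}; cost 1
[col 4] BIKQY: children BIY:{C,G,T}, KQ:{A,G} ∩→ {G}; cost 0
[col 5] IY: children I:{T}, Y:{T} ∩→ {T}; cost 0
[col 5] BIY: children B:{A}, IY:{T} ∪→ {A,T}; cost 1
[col 5] KQ: children K:{A}, Q:{T} ∪→ {A,T}; cost 1
[col 5] BIKQY: children BIY:{A,T}, KQ:{A,T} ∩→ {A,T}; cost 0
[col 6] IY: children I:{T}, Y:{G} ∪→ {G,T}; cost 1
[col 6] BIY: children B:{G}, IY:{G,T} ∩→ {G}; cost 0
[col 6] KQ: children K:{T}, Q:{T} ∩→ {T}; cost 0
[col 6] BIKQY: children BIY:{G}, KQ:{T} ∪→ {G,T}; cost 1
[col 7] IY: children I:{C}, Y:{C} ∩→ {C}; cost 0
[col 7] BIY: children B:{C}, IY:{C} ∩→ {C}; cost 0
[col 7] KQ: children K:{G}, Q:{C} ∪→ {C,G}; cost 1
[col 7] BIKQY: children BIY:{C}, KQ:{C,G} ∩→ {C}; cost 0
per-site changes: [2, 3, 2, 2, 3, 2, 2, 1]; total = 17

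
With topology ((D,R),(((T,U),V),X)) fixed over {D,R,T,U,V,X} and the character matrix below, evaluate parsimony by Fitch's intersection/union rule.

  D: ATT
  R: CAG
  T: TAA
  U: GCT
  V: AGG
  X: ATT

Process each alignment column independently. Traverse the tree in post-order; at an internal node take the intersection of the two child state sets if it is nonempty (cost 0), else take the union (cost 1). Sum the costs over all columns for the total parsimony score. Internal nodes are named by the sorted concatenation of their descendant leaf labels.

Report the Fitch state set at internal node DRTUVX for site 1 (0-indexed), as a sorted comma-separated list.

site 0, node DR: D={A} ∪ R={C} → {A,C} (+1)
site 0, node TU: T={T} ∪ U={G} → {G,T} (+1)
site 0, node TUV: TU={G,T} ∪ V={A} → {A,G,T} (+1)
site 0, node TUVX: TUV={A,G,T} ∩ X={A} → {A} (+0)
site 0, node DRTUVX: DR={A,C} ∩ TUVX={A} → {A} (+0)
site 1, node DR: D={T} ∪ R={A} → {A,T} (+1)
site 1, node TU: T={A} ∪ U={C} → {A,C} (+1)
site 1, node TUV: TU={A,C} ∪ V={G} → {A,C,G} (+1)
site 1, node TUVX: TUV={A,C,G} ∪ X={T} → {A,C,G,T} (+1)
site 1, node DRTUVX: DR={A,T} ∩ TUVX={A,C,G,T} → {A,T} (+0)
site 2, node DR: D={T} ∪ R={G} → {G,T} (+1)
site 2, node TU: T={A} ∪ U={T} → {A,T} (+1)
site 2, node TUV: TU={A,T} ∪ V={G} → {A,G,T} (+1)
site 2, node TUVX: TUV={A,G,T} ∩ X={T} → {T} (+0)
site 2, node DRTUVX: DR={G,T} ∩ TUVX={T} → {T} (+0)
per-site changes: [3, 4, 3]; total = 10

A,T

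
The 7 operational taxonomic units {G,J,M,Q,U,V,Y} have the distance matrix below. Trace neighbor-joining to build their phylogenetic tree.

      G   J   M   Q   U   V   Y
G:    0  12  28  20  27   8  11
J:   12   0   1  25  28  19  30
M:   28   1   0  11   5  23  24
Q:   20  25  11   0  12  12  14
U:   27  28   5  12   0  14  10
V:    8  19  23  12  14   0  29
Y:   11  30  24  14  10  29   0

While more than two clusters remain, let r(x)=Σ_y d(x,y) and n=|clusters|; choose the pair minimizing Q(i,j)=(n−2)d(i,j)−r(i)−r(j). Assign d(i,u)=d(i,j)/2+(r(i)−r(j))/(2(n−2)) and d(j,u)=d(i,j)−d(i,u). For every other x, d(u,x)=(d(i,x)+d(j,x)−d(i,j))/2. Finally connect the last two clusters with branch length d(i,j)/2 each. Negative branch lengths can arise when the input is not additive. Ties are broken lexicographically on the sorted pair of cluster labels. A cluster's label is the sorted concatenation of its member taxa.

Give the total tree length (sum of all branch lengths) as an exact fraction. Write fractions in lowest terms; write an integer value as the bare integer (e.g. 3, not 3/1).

181/4

iteration 1: select J,M (d=1, Q=-202); attach at lengths (14/5, -9/5); label the merged cluster JM
  updated: d(G,JM)=39/2, d(JM,Q)=35/2, d(JM,U)=16, d(JM,V)=41/2, d(JM,Y)=53/2
iteration 2: select G,V (d=8, Q=-137); attach at lengths (17/4, 15/4); label the merged cluster GV
  updated: d(GV,JM)=16, d(GV,Q)=12, d(GV,U)=33/2, d(GV,Y)=16
iteration 3: select U,Y (d=10, Q=-91); attach at lengths (3, 7); label the merged cluster UY
  updated: d(GV,UY)=45/4, d(JM,UY)=65/4, d(Q,UY)=8
iteration 4: select GV,JM (d=16, Q=-57); attach at lengths (43/8, 85/8); label the merged cluster GJMV
  updated: d(GJMV,Q)=27/4, d(GJMV,UY)=23/4
iteration 5: select GJMV,Q (d=27/4, Q=-41/2); attach at lengths (9/4, 9/2); label the merged cluster GJMQV
  updated: d(GJMQV,UY)=7/2
iteration 6: select GJMQV,UY (d=7/2); attach at lengths (7/4, 7/4); label the merged cluster GJMQUVY
final tree: ((((G:17/4,V:15/4):43/8,(J:14/5,M:-9/5):85/8):9/4,Q:9/2):7/4,(U:3,Y:7):7/4)
total length: 181/4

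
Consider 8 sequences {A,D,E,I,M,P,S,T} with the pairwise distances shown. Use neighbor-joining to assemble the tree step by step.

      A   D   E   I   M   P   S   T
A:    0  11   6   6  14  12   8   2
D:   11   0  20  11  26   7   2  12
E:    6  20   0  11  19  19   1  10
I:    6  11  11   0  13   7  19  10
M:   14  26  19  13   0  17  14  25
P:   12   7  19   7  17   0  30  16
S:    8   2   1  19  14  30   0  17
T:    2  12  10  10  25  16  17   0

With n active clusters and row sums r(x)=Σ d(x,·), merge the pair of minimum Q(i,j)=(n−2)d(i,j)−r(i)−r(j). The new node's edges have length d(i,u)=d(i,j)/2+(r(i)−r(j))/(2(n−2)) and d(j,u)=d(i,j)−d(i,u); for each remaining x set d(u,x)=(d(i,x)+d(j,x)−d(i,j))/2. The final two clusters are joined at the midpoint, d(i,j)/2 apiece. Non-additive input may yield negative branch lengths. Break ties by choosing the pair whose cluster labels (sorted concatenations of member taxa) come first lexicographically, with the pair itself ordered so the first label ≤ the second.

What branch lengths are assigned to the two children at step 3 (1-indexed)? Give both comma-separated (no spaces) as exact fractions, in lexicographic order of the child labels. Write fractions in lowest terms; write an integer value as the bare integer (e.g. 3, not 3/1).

step 1: merge (E,S) at d=1, Q=-171; branch lengths E→1/12, S→11/12; new cluster ES
  updated: d(A,ES)=13/2, d(D,ES)=21/2, d(ES,I)=29/2, d(ES,M)=16, d(ES,P)=24, d(ES,T)=13
step 2: merge (D,P) at d=7, Q=-251/2; branch lengths D→59/20, P→81/20; new cluster DP
  updated: d(A,DP)=8, d(DP,ES)=55/4, d(DP,I)=11/2, d(DP,M)=18, d(DP,T)=21/2
step 3: merge (A,T) at d=2, Q=-89; branch lengths A→-2, T→4; new cluster AT
  updated: d(AT,DP)=33/4, d(AT,ES)=35/4, d(AT,I)=7, d(AT,M)=37/2
step 4: merge (ES,M) at d=16, Q=-141/2; branch lengths ES→71/12, M→121/12; new cluster EMS
  updated: d(AT,EMS)=45/8, d(DP,EMS)=63/8, d(EMS,I)=23/4
step 5: merge (AT,EMS) at d=45/8, Q=-231/8; branch lengths AT→103/32, EMS→77/32; new cluster AEMST
  updated: d(AEMST,DP)=21/4, d(AEMST,I)=57/16
step 6: merge (AEMST,DP) at d=21/4, Q=-229/16; branch lengths AEMST→53/32, DP→115/32; new cluster ADEMPST
  updated: d(ADEMPST,I)=61/32
step 7: merge (ADEMPST,I) at d=61/32; branch lengths ADEMPST→61/64, I→61/64; new cluster ADEIMPST
final tree: ((((A:-2,T:4):103/32,((E:1/12,S:11/12):71/12,M:121/12):77/32):53/32,(D:59/20,P:81/20):115/32):61/64,I:61/64)
total length: 1241/32

-2,4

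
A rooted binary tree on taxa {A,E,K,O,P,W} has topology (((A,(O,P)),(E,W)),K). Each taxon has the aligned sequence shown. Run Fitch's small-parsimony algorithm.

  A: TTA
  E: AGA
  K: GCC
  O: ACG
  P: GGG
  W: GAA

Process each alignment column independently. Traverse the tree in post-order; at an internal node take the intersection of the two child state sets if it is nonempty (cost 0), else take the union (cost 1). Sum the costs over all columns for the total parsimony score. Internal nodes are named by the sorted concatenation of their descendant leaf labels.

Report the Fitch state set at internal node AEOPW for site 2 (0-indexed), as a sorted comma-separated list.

A

OP@0: {A} ∪ {G} = {A,G} (union, +1)
AOP@0: {T} ∪ {A,G} = {A,G,T} (union, +1)
EW@0: {A} ∪ {G} = {A,G} (union, +1)
AEOPW@0: {A,G,T} ∩ {A,G} = {A,G} (intersection, +0)
AEKOPW@0: {A,G} ∩ {G} = {G} (intersection, +0)
OP@1: {C} ∪ {G} = {C,G} (union, +1)
AOP@1: {T} ∪ {C,G} = {C,G,T} (union, +1)
EW@1: {G} ∪ {A} = {A,G} (union, +1)
AEOPW@1: {C,G,T} ∩ {A,G} = {G} (intersection, +0)
AEKOPW@1: {G} ∪ {C} = {C,G} (union, +1)
OP@2: {G} ∩ {G} = {G} (intersection, +0)
AOP@2: {A} ∪ {G} = {A,G} (union, +1)
EW@2: {A} ∩ {A} = {A} (intersection, +0)
AEOPW@2: {A,G} ∩ {A} = {A} (intersection, +0)
AEKOPW@2: {A} ∪ {C} = {A,C} (union, +1)
per-site changes: [3, 4, 2]; total = 9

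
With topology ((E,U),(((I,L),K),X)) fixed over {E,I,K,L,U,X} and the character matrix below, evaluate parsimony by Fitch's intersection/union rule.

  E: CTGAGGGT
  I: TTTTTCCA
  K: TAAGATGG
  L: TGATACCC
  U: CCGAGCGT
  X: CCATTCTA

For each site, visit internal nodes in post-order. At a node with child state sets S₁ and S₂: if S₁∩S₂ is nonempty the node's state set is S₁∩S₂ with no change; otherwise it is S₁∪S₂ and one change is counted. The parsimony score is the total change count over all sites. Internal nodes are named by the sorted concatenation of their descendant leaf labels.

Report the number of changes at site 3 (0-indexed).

2

[col 0] EU: children E:{C}, U:{C} ∩→ {C}; cost 0
[col 0] IL: children I:{T}, L:{T} ∩→ {T}; cost 0
[col 0] IKL: children IL:{T}, K:{T} ∩→ {T}; cost 0
[col 0] IKLX: children IKL:{T}, X:{C} ∪→ {C,T}; cost 1
[col 0] EIKLUX: children EU:{C}, IKLX:{C,T} ∩→ {C}; cost 0
[col 1] EU: children E:{T}, U:{C} ∪→ {C,T}; cost 1
[col 1] IL: children I:{T}, L:{G} ∪→ {G,T}; cost 1
[col 1] IKL: children IL:{G,T}, K:{A} ∪→ {A,G,T}; cost 1
[col 1] IKLX: children IKL:{A,G,T}, X:{C} ∪→ {A,C,G,T}; cost 1
[col 1] EIKLUX: children EU:{C,T}, IKLX:{A,C,G,T} ∩→ {C,T}; cost 0
[col 2] EU: children E:{G}, U:{G} ∩→ {G}; cost 0
[col 2] IL: children I:{T}, L:{A} ∪→ {A,T}; cost 1
[col 2] IKL: children IL:{A,T}, K:{A} ∩→ {A}; cost 0
[col 2] IKLX: children IKL:{A}, X:{A} ∩→ {A}; cost 0
[col 2] EIKLUX: children EU:{G}, IKLX:{A} ∪→ {A,G}; cost 1
[col 3] EU: children E:{A}, U:{A} ∩→ {A}; cost 0
[col 3] IL: children I:{T}, L:{T} ∩→ {T}; cost 0
[col 3] IKL: children IL:{T}, K:{G} ∪→ {G,T}; cost 1
[col 3] IKLX: children IKL:{G,T}, X:{T} ∩→ {T}; cost 0
[col 3] EIKLUX: children EU:{A}, IKLX:{T} ∪→ {A,T}; cost 1
[col 4] EU: children E:{G}, U:{G} ∩→ {G}; cost 0
[col 4] IL: children I:{T}, L:{A} ∪→ {A,T}; cost 1
[col 4] IKL: children IL:{A,T}, K:{A} ∩→ {A}; cost 0
[col 4] IKLX: children IKL:{A}, X:{T} ∪→ {A,T}; cost 1
[col 4] EIKLUX: children EU:{G}, IKLX:{A,T} ∪→ {A,G,T}; cost 1
[col 5] EU: children E:{G}, U:{C} ∪→ {C,G}; cost 1
[col 5] IL: children I:{C}, L:{C} ∩→ {C}; cost 0
[col 5] IKL: children IL:{C}, K:{T} ∪→ {C,T}; cost 1
[col 5] IKLX: children IKL:{C,T}, X:{C} ∩→ {C}; cost 0
[col 5] EIKLUX: children EU:{C,G}, IKLX:{C} ∩→ {C}; cost 0
[col 6] EU: children E:{G}, U:{G} ∩→ {G}; cost 0
[col 6] IL: children I:{C}, L:{C} ∩→ {C}; cost 0
[col 6] IKL: children IL:{C}, K:{G} ∪→ {C,G}; cost 1
[col 6] IKLX: children IKL:{C,G}, X:{T} ∪→ {C,G,T}; cost 1
[col 6] EIKLUX: children EU:{G}, IKLX:{C,G,T} ∩→ {G}; cost 0
[col 7] EU: children E:{T}, U:{T} ∩→ {T}; cost 0
[col 7] IL: children I:{A}, L:{C} ∪→ {A,C}; cost 1
[col 7] IKL: children IL:{A,C}, K:{G} ∪→ {A,C,G}; cost 1
[col 7] IKLX: children IKL:{A,C,G}, X:{A} ∩→ {A}; cost 0
[col 7] EIKLUX: children EU:{T}, IKLX:{A} ∪→ {A,T}; cost 1
per-site changes: [1, 4, 2, 2, 3, 2, 2, 3]; total = 19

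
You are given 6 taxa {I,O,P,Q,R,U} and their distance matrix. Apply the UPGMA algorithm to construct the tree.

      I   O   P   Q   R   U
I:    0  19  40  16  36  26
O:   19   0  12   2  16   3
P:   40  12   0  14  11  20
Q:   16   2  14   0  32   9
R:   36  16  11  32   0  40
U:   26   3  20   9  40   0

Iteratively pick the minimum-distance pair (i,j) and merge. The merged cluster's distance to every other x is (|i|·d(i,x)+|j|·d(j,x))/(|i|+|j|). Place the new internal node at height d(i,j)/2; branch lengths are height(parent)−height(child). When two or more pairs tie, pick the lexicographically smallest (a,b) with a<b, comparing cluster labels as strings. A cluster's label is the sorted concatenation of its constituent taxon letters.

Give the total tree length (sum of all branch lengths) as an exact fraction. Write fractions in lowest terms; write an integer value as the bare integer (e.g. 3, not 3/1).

551/12

iteration 1: select O,Q (d=2); attach at lengths (1, 1); label the merged cluster OQ
  updated: d(I,OQ)=35/2, d(OQ,P)=13, d(OQ,R)=24, d(OQ,U)=6
iteration 2: select OQ,U (d=6); attach at lengths (2, 3); label the merged cluster OQU
  updated: d(I,OQU)=61/3, d(OQU,P)=46/3, d(OQU,R)=88/3
iteration 3: select P,R (d=11); attach at lengths (11/2, 11/2); label the merged cluster PR
  updated: d(I,PR)=38, d(OQU,PR)=67/3
iteration 4: select I,OQU (d=61/3); attach at lengths (61/6, 43/6); label the merged cluster IOQU
  updated: d(IOQU,PR)=105/4
iteration 5: select IOQU,PR (d=105/4); attach at lengths (71/24, 61/8); label the merged cluster IOPQRU
final tree: ((I:61/6,((O:1,Q:1):2,U:3):43/6):71/24,(P:11/2,R:11/2):61/8)
total length: 551/12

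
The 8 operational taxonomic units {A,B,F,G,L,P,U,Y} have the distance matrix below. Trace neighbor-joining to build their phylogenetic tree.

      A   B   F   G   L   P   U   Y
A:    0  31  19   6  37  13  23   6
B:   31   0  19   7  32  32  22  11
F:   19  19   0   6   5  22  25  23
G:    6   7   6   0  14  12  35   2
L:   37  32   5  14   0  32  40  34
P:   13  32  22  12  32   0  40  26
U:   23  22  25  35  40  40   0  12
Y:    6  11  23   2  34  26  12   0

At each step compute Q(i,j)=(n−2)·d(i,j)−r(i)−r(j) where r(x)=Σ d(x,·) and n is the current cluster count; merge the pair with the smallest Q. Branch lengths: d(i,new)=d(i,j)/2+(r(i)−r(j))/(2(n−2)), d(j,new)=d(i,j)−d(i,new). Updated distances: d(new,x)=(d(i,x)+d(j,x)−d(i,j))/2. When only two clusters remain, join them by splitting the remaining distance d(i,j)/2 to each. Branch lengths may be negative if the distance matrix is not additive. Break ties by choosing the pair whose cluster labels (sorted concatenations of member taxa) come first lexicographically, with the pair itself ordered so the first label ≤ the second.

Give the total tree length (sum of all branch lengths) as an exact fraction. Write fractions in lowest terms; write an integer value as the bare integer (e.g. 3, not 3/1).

step 1: merge (F,L) at d=5, Q=-283; branch lengths F→-15/4, L→35/4; new cluster FL
  updated: d(A,FL)=51/2, d(B,FL)=23, d(FL,G)=15/2, d(FL,P)=49/2, d(FL,U)=30, d(FL,Y)=26
step 2: merge (A,P) at d=13, Q=-187; branch lengths A→11/5, P→54/5; new cluster AP
  updated: d(AP,B)=25, d(AP,FL)=37/2, d(AP,G)=5/2, d(AP,U)=25, d(AP,Y)=19/2
step 3: merge (U,Y) at d=12, Q=-273/2; branch lengths U→223/16, Y→-31/16; new cluster UY
  updated: d(AP,UY)=45/4, d(B,UY)=21/2, d(FL,UY)=22, d(G,UY)=25/2
step 4: merge (B,UY) at d=21/2, Q=-361/4; branch lengths B→163/24, UY→89/24; new cluster BUY
  updated: d(AP,BUY)=103/8, d(BUY,FL)=69/4, d(BUY,G)=9/2
step 5: merge (AP,G) at d=5/2, Q=-347/8; branch lengths AP→195/32, G→-115/32; new cluster AGP
  updated: d(AGP,BUY)=119/16, d(AGP,FL)=47/4
step 6: merge (AGP,BUY) at d=119/16, Q=-583/16; branch lengths AGP→31/32, BUY→207/32; new cluster ABGPUY
  updated: d(ABGPUY,FL)=345/32
step 7: merge (ABGPUY,FL) at d=345/32; branch lengths ABGPUY→345/64, FL→345/64; new cluster ABFGLPUY
final tree: ((((A:11/5,P:54/5):195/32,G:-115/32):31/32,(B:163/24,(U:223/16,Y:-31/16):89/24):207/32):345/64,(F:-15/4,L:35/4):345/64)
total length: 1959/32

1959/32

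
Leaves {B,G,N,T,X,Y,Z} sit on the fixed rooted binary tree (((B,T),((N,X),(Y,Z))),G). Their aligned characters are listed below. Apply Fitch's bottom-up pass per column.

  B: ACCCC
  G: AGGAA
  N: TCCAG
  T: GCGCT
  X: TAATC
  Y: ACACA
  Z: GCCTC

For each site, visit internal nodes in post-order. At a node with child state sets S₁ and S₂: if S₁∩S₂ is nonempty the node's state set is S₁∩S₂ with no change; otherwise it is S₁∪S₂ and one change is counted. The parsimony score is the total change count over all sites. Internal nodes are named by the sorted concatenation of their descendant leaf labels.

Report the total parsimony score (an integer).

BT@0: {A} ∪ {G} = {A,G} (union, +1)
NX@0: {T} ∩ {T} = {T} (intersection, +0)
YZ@0: {A} ∪ {G} = {A,G} (union, +1)
NXYZ@0: {T} ∪ {A,G} = {A,G,T} (union, +1)
BNTXYZ@0: {A,G} ∩ {A,G,T} = {A,G} (intersection, +0)
BGNTXYZ@0: {A,G} ∩ {A} = {A} (intersection, +0)
BT@1: {C} ∩ {C} = {C} (intersection, +0)
NX@1: {C} ∪ {A} = {A,C} (union, +1)
YZ@1: {C} ∩ {C} = {C} (intersection, +0)
NXYZ@1: {A,C} ∩ {C} = {C} (intersection, +0)
BNTXYZ@1: {C} ∩ {C} = {C} (intersection, +0)
BGNTXYZ@1: {C} ∪ {G} = {C,G} (union, +1)
BT@2: {C} ∪ {G} = {C,G} (union, +1)
NX@2: {C} ∪ {A} = {A,C} (union, +1)
YZ@2: {A} ∪ {C} = {A,C} (union, +1)
NXYZ@2: {A,C} ∩ {A,C} = {A,C} (intersection, +0)
BNTXYZ@2: {C,G} ∩ {A,C} = {C} (intersection, +0)
BGNTXYZ@2: {C} ∪ {G} = {C,G} (union, +1)
BT@3: {C} ∩ {C} = {C} (intersection, +0)
NX@3: {A} ∪ {T} = {A,T} (union, +1)
YZ@3: {C} ∪ {T} = {C,T} (union, +1)
NXYZ@3: {A,T} ∩ {C,T} = {T} (intersection, +0)
BNTXYZ@3: {C} ∪ {T} = {C,T} (union, +1)
BGNTXYZ@3: {C,T} ∪ {A} = {A,C,T} (union, +1)
BT@4: {C} ∪ {T} = {C,T} (union, +1)
NX@4: {G} ∪ {C} = {C,G} (union, +1)
YZ@4: {A} ∪ {C} = {A,C} (union, +1)
NXYZ@4: {C,G} ∩ {A,C} = {C} (intersection, +0)
BNTXYZ@4: {C,T} ∩ {C} = {C} (intersection, +0)
BGNTXYZ@4: {C} ∪ {A} = {A,C} (union, +1)
per-site changes: [3, 2, 4, 4, 4]; total = 17

17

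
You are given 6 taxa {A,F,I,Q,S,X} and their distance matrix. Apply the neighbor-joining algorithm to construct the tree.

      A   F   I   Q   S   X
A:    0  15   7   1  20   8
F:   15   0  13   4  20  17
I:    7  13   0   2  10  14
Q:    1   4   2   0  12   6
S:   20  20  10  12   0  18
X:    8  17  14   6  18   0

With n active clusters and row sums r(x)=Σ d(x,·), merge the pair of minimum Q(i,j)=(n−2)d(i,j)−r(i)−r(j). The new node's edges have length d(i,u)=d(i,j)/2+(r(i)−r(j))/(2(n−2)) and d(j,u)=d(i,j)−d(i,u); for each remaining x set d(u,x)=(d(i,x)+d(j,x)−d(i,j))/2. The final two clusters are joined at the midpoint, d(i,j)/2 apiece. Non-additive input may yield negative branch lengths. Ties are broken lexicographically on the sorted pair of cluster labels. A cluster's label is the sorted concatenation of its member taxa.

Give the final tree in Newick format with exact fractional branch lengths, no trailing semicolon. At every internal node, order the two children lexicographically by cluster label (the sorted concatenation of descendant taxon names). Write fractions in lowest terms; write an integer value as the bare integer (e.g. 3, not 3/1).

((((A:29/12,X:67/12):19/8,(I:3/4,S:37/4):27/8):11/8,F:15/2):-7/4,Q:-7/4)

step 1: merge (I,S) at d=10, Q=-86; branch lengths I→3/4, S→37/4; new cluster IS
  updated: d(A,IS)=17/2, d(F,IS)=23/2, d(IS,Q)=2, d(IS,X)=11
step 2: merge (A,X) at d=8, Q=-101/2; branch lengths A→29/12, X→67/12; new cluster AX
  updated: d(AX,F)=12, d(AX,IS)=23/4, d(AX,Q)=-1/2
step 3: merge (AX,IS) at d=23/4, Q=-25; branch lengths AX→19/8, IS→27/8; new cluster AISX
  updated: d(AISX,F)=71/8, d(AISX,Q)=-17/8
step 4: merge (AISX,F) at d=71/8, Q=-43/4; branch lengths AISX→11/8, F→15/2; new cluster AFISX
  updated: d(AFISX,Q)=-7/2
step 5: merge (AFISX,Q) at d=-7/2; branch lengths AFISX→-7/4, Q→-7/4; new cluster AFIQSX
final tree: ((((A:29/12,X:67/12):19/8,(I:3/4,S:37/4):27/8):11/8,F:15/2):-7/4,Q:-7/4)
total length: 233/8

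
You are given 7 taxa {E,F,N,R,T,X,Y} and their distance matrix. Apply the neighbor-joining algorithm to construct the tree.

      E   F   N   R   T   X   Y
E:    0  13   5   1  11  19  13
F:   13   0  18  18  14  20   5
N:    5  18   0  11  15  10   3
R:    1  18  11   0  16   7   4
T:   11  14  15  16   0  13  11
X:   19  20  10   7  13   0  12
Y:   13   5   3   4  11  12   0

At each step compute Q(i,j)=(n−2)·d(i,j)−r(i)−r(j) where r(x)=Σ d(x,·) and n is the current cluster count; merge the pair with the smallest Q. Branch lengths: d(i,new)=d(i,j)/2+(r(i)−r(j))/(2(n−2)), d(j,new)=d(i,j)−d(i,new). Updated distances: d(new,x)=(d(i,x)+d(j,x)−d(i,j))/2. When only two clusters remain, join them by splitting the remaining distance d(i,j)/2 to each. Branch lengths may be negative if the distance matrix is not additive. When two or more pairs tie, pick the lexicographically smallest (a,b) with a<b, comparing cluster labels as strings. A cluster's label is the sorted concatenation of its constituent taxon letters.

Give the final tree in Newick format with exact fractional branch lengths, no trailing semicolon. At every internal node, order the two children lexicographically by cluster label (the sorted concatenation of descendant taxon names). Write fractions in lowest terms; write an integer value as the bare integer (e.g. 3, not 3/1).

step 1: merge (E,R) at d=1, Q=-114; branch lengths E→1, R→0; new cluster ER
  updated: d(ER,F)=15, d(ER,N)=15/2, d(ER,T)=13, d(ER,X)=25/2, d(ER,Y)=8
step 2: merge (F,Y) at d=5, Q=-91; branch lengths F→53/8, Y→-13/8; new cluster FY
  updated: d(ER,FY)=9, d(FY,N)=8, d(FY,T)=10, d(FY,X)=27/2
step 3: merge (FY,T) at d=10, Q=-123/2; branch lengths FY→13/4, T→27/4; new cluster FTY
  updated: d(ER,FTY)=6, d(FTY,N)=13/2, d(FTY,X)=33/4
step 4: merge (ER,N) at d=15/2, Q=-35; branch lengths ER→17/4, N→13/4; new cluster ENR
  updated: d(ENR,FTY)=5/2, d(ENR,X)=15/2
step 5: merge (ENR,FTY) at d=5/2, Q=-73/4; branch lengths ENR→7/8, FTY→13/8; new cluster EFNRTY
  updated: d(EFNRTY,X)=53/8
step 6: merge (EFNRTY,X) at d=53/8; branch lengths EFNRTY→53/16, X→53/16; new cluster EFNRTXY
final tree: ((((E:1,R:0):17/4,N:13/4):7/8,((F:53/8,Y:-13/8):13/4,T:27/4):13/8):53/16,X:53/16)
total length: 261/8

((((E:1,R:0):17/4,N:13/4):7/8,((F:53/8,Y:-13/8):13/4,T:27/4):13/8):53/16,X:53/16)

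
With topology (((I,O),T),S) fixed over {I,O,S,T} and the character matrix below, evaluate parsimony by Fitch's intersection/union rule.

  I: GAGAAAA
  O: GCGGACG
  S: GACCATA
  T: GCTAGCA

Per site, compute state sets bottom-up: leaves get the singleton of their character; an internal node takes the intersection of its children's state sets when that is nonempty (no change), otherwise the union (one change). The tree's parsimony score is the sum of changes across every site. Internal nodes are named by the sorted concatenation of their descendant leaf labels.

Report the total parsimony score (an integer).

[col 0] IO: children I:{G}, O:{G} ∩→ {G}; cost 0
[col 0] IOT: children IO:{G}, T:{G} ∩→ {G}; cost 0
[col 0] IOST: children IOT:{G}, S:{G} ∩→ {G}; cost 0
[col 1] IO: children I:{A}, O:{C} ∪→ {A,C}; cost 1
[col 1] IOT: children IO:{A,C}, T:{C} ∩→ {C}; cost 0
[col 1] IOST: children IOT:{C}, S:{A} ∪→ {A,C}; cost 1
[col 2] IO: children I:{G}, O:{G} ∩→ {G}; cost 0
[col 2] IOT: children IO:{G}, T:{T} ∪→ {G,T}; cost 1
[col 2] IOST: children IOT:{G,T}, S:{C} ∪→ {C,G,T}; cost 1
[col 3] IO: children I:{A}, O:{G} ∪→ {A,G}; cost 1
[col 3] IOT: children IO:{A,G}, T:{A} ∩→ {A}; cost 0
[col 3] IOST: children IOT:{A}, S:{C} ∪→ {A,C}; cost 1
[col 4] IO: children I:{A}, O:{A} ∩→ {A}; cost 0
[col 4] IOT: children IO:{A}, T:{G} ∪→ {A,G}; cost 1
[col 4] IOST: children IOT:{A,G}, S:{A} ∩→ {A}; cost 0
[col 5] IO: children I:{A}, O:{C} ∪→ {A,C}; cost 1
[col 5] IOT: children IO:{A,C}, T:{C} ∩→ {C}; cost 0
[col 5] IOST: children IOT:{C}, S:{T} ∪→ {C,T}; cost 1
[col 6] IO: children I:{A}, O:{G} ∪→ {A,G}; cost 1
[col 6] IOT: children IO:{A,G}, T:{A} ∩→ {A}; cost 0
[col 6] IOST: children IOT:{A}, S:{A} ∩→ {A}; cost 0
per-site changes: [0, 2, 2, 2, 1, 2, 1]; total = 10

10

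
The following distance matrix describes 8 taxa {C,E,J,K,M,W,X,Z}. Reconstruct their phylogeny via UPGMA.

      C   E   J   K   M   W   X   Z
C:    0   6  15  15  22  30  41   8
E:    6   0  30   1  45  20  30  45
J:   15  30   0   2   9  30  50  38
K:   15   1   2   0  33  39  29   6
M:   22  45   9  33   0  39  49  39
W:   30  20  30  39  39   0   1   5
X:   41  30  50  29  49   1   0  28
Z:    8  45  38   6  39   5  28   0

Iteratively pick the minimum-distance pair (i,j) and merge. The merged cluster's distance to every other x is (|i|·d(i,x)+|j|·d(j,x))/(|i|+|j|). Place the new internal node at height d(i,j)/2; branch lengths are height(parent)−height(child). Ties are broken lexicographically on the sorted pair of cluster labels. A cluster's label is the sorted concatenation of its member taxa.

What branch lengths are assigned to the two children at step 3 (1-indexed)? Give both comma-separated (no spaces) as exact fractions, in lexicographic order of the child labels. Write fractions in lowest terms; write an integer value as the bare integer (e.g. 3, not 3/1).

4,4

1. join E+K (d=1) ⇒ EK; edges |E|=1/2, |K|=1/2
  updated: d(C,EK)=21/2, d(EK,J)=16, d(EK,M)=39, d(EK,W)=59/2, d(EK,X)=59/2, d(EK,Z)=51/2
2. join W+X (d=1) ⇒ WX; edges |W|=1/2, |X|=1/2
  updated: d(C,WX)=71/2, d(EK,WX)=59/2, d(J,WX)=40, d(M,WX)=44, d(WX,Z)=33/2
3. join C+Z (d=8) ⇒ CZ; edges |C|=4, |Z|=4
  updated: d(CZ,EK)=18, d(CZ,J)=53/2, d(CZ,M)=61/2, d(CZ,WX)=26
4. join J+M (d=9) ⇒ JM; edges |J|=9/2, |M|=9/2
  updated: d(CZ,JM)=57/2, d(EK,JM)=55/2, d(JM,WX)=42
5. join CZ+EK (d=18) ⇒ CEKZ; edges |CZ|=5, |EK|=17/2
  updated: d(CEKZ,JM)=28, d(CEKZ,WX)=111/4
6. join CEKZ+WX (d=111/4) ⇒ CEKWXZ; edges |CEKZ|=39/8, |WX|=107/8
  updated: d(CEKWXZ,JM)=98/3
7. join CEKWXZ+JM (d=98/3) ⇒ CEJKMWXZ; edges |CEKWXZ|=59/24, |JM|=71/6
final tree: ((((C:4,Z:4):5,(E:1/2,K:1/2):17/2):39/8,(W:1/2,X:1/2):107/8):59/24,(J:9/2,M:9/2):71/6)
total length: 1561/24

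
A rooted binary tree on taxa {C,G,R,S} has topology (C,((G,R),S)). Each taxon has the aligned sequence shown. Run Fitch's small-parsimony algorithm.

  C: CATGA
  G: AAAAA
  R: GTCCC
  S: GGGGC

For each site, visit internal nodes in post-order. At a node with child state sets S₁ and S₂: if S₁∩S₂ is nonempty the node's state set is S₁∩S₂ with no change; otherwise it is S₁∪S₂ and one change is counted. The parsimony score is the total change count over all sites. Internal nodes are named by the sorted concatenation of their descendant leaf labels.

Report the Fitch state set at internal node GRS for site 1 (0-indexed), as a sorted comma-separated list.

A,G,T

GR@0: {A} ∪ {G} = {A,G} (union, +1)
GRS@0: {A,G} ∩ {G} = {G} (intersection, +0)
CGRS@0: {C} ∪ {G} = {C,G} (union, +1)
GR@1: {A} ∪ {T} = {A,T} (union, +1)
GRS@1: {A,T} ∪ {G} = {A,G,T} (union, +1)
CGRS@1: {A} ∩ {A,G,T} = {A} (intersection, +0)
GR@2: {A} ∪ {C} = {A,C} (union, +1)
GRS@2: {A,C} ∪ {G} = {A,C,G} (union, +1)
CGRS@2: {T} ∪ {A,C,G} = {A,C,G,T} (union, +1)
GR@3: {A} ∪ {C} = {A,C} (union, +1)
GRS@3: {A,C} ∪ {G} = {A,C,G} (union, +1)
CGRS@3: {G} ∩ {A,C,G} = {G} (intersection, +0)
GR@4: {A} ∪ {C} = {A,C} (union, +1)
GRS@4: {A,C} ∩ {C} = {C} (intersection, +0)
CGRS@4: {A} ∪ {C} = {A,C} (union, +1)
per-site changes: [2, 2, 3, 2, 2]; total = 11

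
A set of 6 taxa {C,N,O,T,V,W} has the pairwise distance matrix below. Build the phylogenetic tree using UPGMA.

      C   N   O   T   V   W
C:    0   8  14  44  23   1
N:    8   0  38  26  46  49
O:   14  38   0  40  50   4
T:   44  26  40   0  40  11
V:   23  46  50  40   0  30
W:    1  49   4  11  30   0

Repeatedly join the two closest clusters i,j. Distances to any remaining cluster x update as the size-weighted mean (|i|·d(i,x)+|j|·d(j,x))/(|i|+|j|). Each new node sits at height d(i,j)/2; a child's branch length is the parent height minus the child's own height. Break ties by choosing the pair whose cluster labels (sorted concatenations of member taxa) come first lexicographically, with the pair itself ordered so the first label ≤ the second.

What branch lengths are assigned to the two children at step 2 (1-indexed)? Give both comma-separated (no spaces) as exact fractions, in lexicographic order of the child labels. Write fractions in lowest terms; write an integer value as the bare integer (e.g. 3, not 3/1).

4,9/2

1. join C+W (d=1) ⇒ CW; edges |C|=1/2, |W|=1/2
  updated: d(CW,N)=57/2, d(CW,O)=9, d(CW,T)=55/2, d(CW,V)=53/2
2. join CW+O (d=9) ⇒ COW; edges |CW|=4, |O|=9/2
  updated: d(COW,N)=95/3, d(COW,T)=95/3, d(COW,V)=103/3
3. join N+T (d=26) ⇒ NT; edges |N|=13, |T|=13
  updated: d(COW,NT)=95/3, d(NT,V)=43
4. join COW+NT (d=95/3) ⇒ CNOTW; edges |COW|=34/3, |NT|=17/6
  updated: d(CNOTW,V)=189/5
5. join CNOTW+V (d=189/5) ⇒ CNOTVW; edges |CNOTW|=46/15, |V|=189/10
final tree: ((((C:1/2,W:1/2):4,O:9/2):34/3,(N:13,T:13):17/6):46/15,V:189/10)
total length: 2149/30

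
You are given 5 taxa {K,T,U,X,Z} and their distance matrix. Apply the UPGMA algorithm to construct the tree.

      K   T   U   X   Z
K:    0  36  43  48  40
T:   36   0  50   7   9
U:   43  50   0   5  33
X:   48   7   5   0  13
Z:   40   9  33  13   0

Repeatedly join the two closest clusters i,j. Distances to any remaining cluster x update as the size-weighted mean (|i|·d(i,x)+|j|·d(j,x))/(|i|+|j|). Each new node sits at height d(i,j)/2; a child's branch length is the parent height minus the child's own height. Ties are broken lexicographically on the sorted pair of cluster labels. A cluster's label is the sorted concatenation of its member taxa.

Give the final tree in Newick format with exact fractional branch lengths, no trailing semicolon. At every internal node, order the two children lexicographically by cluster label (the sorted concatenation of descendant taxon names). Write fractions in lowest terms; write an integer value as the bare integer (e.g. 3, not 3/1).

(K:167/8,((T:9/2,Z:9/2):67/8,(U:5/2,X:5/2):83/8):8)

iteration 1: select U,X (d=5); attach at lengths (5/2, 5/2); label the merged cluster UX
  updated: d(K,UX)=91/2, d(T,UX)=57/2, d(UX,Z)=23
iteration 2: select T,Z (d=9); attach at lengths (9/2, 9/2); label the merged cluster TZ
  updated: d(K,TZ)=38, d(TZ,UX)=103/4
iteration 3: select TZ,UX (d=103/4); attach at lengths (67/8, 83/8); label the merged cluster TUXZ
  updated: d(K,TUXZ)=167/4
iteration 4: select K,TUXZ (d=167/4); attach at lengths (167/8, 8); label the merged cluster KTUXZ
final tree: (K:167/8,((T:9/2,Z:9/2):67/8,(U:5/2,X:5/2):83/8):8)
total length: 493/8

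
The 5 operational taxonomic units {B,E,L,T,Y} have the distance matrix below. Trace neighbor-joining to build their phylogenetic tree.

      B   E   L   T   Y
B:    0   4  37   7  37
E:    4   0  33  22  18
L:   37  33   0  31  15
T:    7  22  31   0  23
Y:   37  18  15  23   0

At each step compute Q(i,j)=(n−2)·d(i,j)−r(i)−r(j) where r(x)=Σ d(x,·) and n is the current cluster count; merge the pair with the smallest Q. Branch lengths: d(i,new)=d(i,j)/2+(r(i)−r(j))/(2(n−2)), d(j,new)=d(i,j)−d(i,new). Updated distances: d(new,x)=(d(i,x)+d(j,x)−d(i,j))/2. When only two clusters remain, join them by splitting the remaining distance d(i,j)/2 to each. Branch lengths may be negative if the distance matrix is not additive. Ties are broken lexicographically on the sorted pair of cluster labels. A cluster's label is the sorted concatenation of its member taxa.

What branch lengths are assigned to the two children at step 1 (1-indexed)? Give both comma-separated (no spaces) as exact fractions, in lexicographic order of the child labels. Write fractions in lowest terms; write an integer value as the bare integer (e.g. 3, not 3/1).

34/3,11/3

iteration 1: select L,Y (d=15, Q=-164); attach at lengths (34/3, 11/3); label the merged cluster LY
  updated: d(B,LY)=59/2, d(E,LY)=18, d(LY,T)=39/2
iteration 2: select B,E (d=4, Q=-153/2); attach at lengths (9/8, 23/8); label the merged cluster BE
  updated: d(BE,LY)=87/4, d(BE,T)=25/2
iteration 3: select BE,LY (d=87/4, Q=-215/4); attach at lengths (59/8, 115/8); label the merged cluster BELY
  updated: d(BELY,T)=41/8
iteration 4: select BELY,T (d=41/8); attach at lengths (41/16, 41/16); label the merged cluster BELTY
final tree: (((B:9/8,E:23/8):59/8,(L:34/3,Y:11/3):115/8):41/16,T:41/16)
total length: 367/8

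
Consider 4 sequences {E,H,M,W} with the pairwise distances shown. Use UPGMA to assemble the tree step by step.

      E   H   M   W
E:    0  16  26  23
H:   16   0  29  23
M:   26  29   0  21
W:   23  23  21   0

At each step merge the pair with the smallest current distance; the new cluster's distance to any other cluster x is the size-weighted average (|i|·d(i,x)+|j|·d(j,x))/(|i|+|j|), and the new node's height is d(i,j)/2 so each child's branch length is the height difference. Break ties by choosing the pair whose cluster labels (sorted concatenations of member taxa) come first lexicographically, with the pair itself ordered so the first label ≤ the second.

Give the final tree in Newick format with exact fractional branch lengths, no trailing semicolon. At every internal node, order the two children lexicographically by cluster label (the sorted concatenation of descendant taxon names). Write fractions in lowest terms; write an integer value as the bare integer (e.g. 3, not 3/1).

((E:8,H:8):37/8,(M:21/2,W:21/2):17/8)

step 1: merge (E,H) at d=16; branch lengths E→8, H→8; new cluster EH
  updated: d(EH,M)=55/2, d(EH,W)=23
step 2: merge (M,W) at d=21; branch lengths M→21/2, W→21/2; new cluster MW
  updated: d(EH,MW)=101/4
step 3: merge (EH,MW) at d=101/4; branch lengths EH→37/8, MW→17/8; new cluster EHMW
final tree: ((E:8,H:8):37/8,(M:21/2,W:21/2):17/8)
total length: 175/4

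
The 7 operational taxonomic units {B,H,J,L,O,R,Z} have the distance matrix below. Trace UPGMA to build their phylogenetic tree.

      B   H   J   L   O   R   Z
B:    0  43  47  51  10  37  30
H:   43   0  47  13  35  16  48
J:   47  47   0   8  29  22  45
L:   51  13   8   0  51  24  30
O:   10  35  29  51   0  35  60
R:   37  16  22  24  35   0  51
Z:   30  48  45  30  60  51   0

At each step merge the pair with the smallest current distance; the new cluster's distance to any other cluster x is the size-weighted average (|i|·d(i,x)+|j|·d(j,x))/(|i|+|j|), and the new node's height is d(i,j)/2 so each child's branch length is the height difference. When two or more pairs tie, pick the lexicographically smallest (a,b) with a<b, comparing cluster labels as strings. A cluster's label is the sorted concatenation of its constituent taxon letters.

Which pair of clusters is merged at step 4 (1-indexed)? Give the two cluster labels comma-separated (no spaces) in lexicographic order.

iteration 1: select J,L (d=8); attach at lengths (4, 4); label the merged cluster JL
  updated: d(B,JL)=49, d(H,JL)=30, d(JL,O)=40, d(JL,R)=23, d(JL,Z)=75/2
iteration 2: select B,O (d=10); attach at lengths (5, 5); label the merged cluster BO
  updated: d(BO,H)=39, d(BO,JL)=89/2, d(BO,R)=36, d(BO,Z)=45
iteration 3: select H,R (d=16); attach at lengths (8, 8); label the merged cluster HR
  updated: d(BO,HR)=75/2, d(HR,JL)=53/2, d(HR,Z)=99/2
iteration 4: select HR,JL (d=53/2); attach at lengths (21/4, 37/4); label the merged cluster HJLR
  updated: d(BO,HJLR)=41, d(HJLR,Z)=87/2
iteration 5: select BO,HJLR (d=41); attach at lengths (31/2, 29/4); label the merged cluster BHJLOR
  updated: d(BHJLOR,Z)=44
iteration 6: select BHJLOR,Z (d=44); attach at lengths (3/2, 22); label the merged cluster BHJLORZ
final tree: (((B:5,O:5):31/2,((H:8,R:8):21/4,(J:4,L:4):37/4):29/4):3/2,Z:22)
total length: 379/4

HR,JL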